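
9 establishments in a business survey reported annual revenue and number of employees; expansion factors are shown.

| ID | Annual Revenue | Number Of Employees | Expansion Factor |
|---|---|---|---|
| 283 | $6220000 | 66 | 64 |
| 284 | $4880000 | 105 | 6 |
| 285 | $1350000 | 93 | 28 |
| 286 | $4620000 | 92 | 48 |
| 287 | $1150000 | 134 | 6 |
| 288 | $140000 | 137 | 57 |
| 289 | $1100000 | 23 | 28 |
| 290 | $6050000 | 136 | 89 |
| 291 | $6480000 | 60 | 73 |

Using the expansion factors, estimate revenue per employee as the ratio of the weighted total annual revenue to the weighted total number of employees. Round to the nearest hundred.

Σ wᵢ·y = 6220000×64 + 4880000×6 + 1350000×28 + 4620000×48 + 1150000×6 + 140000×57 + 1100000×28 + 6050000×89 + 6480000×73
  = 398080000 + 29280000 + 37800000 + 221760000 + 6900000 + 7980000 + 30800000 + 538450000 + 473040000 = 1744090000
Σ wᵢ·x = 66×64 + 105×6 + 93×28 + 92×48 + 134×6 + 137×57 + 23×28 + 136×89 + 60×73
  = 4224 + 630 + 2604 + 4416 + 804 + 7809 + 644 + 12104 + 4380 = 37615
Ratio = 1744090000 / 37615 = 46366.875

46400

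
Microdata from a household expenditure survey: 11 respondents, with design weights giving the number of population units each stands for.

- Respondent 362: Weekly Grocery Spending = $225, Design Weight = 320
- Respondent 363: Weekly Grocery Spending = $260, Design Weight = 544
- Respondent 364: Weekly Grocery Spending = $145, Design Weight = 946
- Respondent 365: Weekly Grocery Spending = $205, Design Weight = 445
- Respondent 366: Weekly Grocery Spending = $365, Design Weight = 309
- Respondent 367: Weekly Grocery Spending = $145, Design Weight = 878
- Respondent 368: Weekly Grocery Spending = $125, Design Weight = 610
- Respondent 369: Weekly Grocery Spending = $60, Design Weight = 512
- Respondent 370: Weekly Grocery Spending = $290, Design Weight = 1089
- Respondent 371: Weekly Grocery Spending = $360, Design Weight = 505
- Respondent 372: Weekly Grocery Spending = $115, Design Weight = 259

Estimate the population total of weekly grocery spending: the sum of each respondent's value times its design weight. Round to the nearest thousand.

Weighted total = 225×320 + 260×544 + 145×946 + 205×445 + 365×309 + 145×878 + 125×610 + 60×512 + 290×1089 + 360×505 + 115×259
  = 1316295

1316000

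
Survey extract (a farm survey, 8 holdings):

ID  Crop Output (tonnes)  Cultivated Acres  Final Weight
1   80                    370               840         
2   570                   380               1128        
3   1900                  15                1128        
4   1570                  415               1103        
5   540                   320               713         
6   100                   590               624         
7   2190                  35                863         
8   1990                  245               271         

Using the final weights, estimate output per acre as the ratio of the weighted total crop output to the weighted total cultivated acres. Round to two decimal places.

Σ wᵢ·y = 7461750
Σ wᵢ·x = 370×840 + 380×1128 + 15×1128 + 415×1103 + 320×713 + 590×624 + 35×863 + 245×271
  = 1907025
Ratio = 7461750 / 1907025 = 3.9127699

3.91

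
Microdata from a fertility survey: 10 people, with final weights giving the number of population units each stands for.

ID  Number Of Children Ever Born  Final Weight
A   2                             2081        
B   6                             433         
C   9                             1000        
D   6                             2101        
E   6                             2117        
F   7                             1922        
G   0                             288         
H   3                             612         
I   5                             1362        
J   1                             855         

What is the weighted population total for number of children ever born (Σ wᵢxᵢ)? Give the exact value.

64023

Weighted total = 64023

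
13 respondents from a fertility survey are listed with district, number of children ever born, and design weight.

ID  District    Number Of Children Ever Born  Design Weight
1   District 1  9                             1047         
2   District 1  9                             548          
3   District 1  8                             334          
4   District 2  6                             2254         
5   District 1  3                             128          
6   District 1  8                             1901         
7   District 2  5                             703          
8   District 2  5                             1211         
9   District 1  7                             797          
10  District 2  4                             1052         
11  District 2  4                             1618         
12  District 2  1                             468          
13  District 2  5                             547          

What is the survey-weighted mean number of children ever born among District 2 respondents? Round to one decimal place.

4.7

District 2 rows: 4, 7, 8, 10, 11, 12, 13
Weighted sum = 6×2254 + 5×703 + 5×1211 + 4×1052 + 4×1618 + 1×468 + 5×547
  = 13524 + 3515 + 6055 + 4208 + 6472 + 468 + 2735 = 36977
Sum of weights = 2254 + 703 + 1211 + 1052 + 1618 + 468 + 547 = 7853
Weighted mean = 36977 / 7853 = 4.7086464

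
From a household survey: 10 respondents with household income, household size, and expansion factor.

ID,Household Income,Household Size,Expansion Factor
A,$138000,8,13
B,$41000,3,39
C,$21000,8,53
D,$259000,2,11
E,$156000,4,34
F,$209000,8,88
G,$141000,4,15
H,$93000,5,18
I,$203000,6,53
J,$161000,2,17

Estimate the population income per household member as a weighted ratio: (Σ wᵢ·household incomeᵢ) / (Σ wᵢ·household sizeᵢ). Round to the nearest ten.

24060

Σ wᵢ·y = 138000×13 + 41000×39 + 21000×53 + 259000×11 + 156000×34 + 209000×88 + 141000×15 + 93000×18 + 203000×53 + 161000×17
  = 1794000 + 1599000 + 1113000 + 2849000 + 5304000 + 18392000 + 2115000 + 1674000 + 10759000 + 2737000 = 48336000
Σ wᵢ·x = 8×13 + 3×39 + 8×53 + 2×11 + 4×34 + 8×88 + 4×15 + 5×18 + 6×53 + 2×17
  = 104 + 117 + 424 + 22 + 136 + 704 + 60 + 90 + 318 + 34 = 2009
Ratio = 48336000 / 2009 = 24059.731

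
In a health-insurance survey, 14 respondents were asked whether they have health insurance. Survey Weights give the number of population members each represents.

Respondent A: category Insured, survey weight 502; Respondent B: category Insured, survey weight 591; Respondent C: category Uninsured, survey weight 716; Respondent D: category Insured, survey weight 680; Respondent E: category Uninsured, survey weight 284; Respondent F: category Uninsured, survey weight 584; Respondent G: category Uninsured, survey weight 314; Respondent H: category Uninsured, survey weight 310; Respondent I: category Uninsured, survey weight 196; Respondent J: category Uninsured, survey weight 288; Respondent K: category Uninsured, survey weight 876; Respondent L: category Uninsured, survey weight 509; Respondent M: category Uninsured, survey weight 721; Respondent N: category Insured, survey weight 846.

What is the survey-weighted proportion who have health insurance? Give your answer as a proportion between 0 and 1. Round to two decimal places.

Sum of weights for 'Insured' = 502 + 591 + 680 + 846 = 2619
Total weight = 7417
Weighted proportion = 2619 / 7417 = 0.35310773

0.35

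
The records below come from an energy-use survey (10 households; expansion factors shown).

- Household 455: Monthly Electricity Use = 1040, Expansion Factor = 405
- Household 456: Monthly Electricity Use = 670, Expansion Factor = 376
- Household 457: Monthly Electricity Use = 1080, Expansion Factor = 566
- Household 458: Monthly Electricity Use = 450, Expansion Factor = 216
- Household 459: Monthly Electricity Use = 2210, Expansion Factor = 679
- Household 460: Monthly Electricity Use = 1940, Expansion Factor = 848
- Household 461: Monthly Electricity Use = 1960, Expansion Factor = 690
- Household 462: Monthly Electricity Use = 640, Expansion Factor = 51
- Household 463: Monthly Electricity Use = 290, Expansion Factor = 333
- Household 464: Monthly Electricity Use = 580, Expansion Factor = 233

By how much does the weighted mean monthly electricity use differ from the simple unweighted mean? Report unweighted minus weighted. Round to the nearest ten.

-310

Unweighted sum = 1040 + 670 + 1080 + 450 + 2210 + 1940 + 1960 + 640 + 290 + 580 = 10860
Unweighted mean = 10860 / 10 = 1086
Weighted sum = 1040×405 + 670×376 + 1080×566 + 450×216 + 2210×679 + 1940×848 + 1960×690 + 640×51 + 290×333 + 580×233
  = 6144060
Sum of weights = 405 + 376 + 566 + 216 + 679 + 848 + 690 + 51 + 333 + 233 = 4397
Weighted mean = 6144060 / 4397 = 1397.33
Difference (unweighted minus weighted) = -311.33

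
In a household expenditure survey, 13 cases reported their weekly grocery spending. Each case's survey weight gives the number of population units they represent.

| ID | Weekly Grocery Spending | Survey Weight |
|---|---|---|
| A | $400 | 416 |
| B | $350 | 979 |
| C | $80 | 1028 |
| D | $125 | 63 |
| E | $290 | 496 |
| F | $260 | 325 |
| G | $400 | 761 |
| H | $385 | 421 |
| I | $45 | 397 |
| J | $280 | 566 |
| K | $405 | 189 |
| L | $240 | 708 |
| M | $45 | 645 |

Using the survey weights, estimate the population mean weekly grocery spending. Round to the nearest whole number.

Weighted sum = 1745825
Sum of weights = 6994
Weighted mean = 1745825 / 6994 = 249.61753

250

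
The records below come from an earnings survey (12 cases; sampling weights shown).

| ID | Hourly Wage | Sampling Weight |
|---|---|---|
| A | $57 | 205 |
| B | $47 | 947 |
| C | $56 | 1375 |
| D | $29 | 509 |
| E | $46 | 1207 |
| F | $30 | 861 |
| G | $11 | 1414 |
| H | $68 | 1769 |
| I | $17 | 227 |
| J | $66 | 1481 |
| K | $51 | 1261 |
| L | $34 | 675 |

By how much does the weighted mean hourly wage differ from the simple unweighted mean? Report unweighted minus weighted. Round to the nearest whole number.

-4

Unweighted sum = 57 + 47 + 56 + 29 + 46 + 30 + 11 + 68 + 17 + 66 + 51 + 34 = 512
Unweighted mean = 512 / 12 = 42.666667
Weighted sum = 554019
Sum of weights = 205 + 947 + 1375 + 509 + 1207 + 861 + 1414 + 1769 + 227 + 1481 + 1261 + 675 = 11931
Weighted mean = 554019 / 11931 = 46.435253
Difference (unweighted minus weighted) = -3.768586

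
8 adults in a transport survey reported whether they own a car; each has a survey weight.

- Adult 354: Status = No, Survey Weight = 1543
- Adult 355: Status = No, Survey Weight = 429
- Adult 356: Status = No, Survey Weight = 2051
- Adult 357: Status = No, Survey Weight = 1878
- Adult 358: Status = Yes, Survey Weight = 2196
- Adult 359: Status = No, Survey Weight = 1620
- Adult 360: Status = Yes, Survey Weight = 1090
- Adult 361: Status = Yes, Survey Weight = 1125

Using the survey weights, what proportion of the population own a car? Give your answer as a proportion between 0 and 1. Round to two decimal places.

0.37

Sum of weights for 'Yes' = 2196 + 1090 + 1125 = 4411
Total weight = 11932
Weighted proportion = 4411 / 11932 = 0.36967818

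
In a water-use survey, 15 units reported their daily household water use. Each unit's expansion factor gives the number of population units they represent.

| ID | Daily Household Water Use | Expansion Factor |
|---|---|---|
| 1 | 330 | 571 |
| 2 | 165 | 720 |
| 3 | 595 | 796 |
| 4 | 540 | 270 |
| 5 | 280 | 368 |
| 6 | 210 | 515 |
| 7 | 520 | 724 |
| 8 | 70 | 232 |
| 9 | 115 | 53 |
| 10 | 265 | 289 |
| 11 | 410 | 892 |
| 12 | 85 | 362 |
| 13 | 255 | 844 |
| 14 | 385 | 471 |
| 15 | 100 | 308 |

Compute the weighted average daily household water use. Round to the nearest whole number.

Weighted sum = 2437085
Sum of weights = 7415
Weighted mean = 2437085 / 7415 = 328.66959

329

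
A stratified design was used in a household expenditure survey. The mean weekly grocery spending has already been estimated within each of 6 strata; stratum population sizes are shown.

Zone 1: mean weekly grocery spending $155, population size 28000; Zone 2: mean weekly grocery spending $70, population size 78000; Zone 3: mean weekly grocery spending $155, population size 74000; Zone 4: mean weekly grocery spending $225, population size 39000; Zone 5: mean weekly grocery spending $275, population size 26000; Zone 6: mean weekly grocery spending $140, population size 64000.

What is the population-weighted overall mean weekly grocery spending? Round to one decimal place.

149.4

Σ Nₕ·x̄ₕ = 155×28000 + 70×78000 + 155×74000 + 225×39000 + 275×26000 + 140×64000
  = 46155000
Σ Nₕ = 309000
Overall mean = 46155000 / 309000 = 149.36893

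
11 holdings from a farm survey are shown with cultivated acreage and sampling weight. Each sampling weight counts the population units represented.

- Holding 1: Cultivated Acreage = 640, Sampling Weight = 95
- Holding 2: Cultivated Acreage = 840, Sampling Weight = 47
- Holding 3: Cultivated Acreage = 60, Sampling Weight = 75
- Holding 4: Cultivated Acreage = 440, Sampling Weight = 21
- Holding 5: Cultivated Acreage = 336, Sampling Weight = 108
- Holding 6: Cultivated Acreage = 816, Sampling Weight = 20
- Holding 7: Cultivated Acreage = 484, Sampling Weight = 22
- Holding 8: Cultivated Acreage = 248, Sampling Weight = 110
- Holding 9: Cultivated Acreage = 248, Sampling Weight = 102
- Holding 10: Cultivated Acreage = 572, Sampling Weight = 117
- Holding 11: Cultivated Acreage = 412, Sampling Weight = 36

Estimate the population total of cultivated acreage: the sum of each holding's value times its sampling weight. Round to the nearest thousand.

Weighted total = 640×95 + 840×47 + 60×75 + 440×21 + 336×108 + 816×20 + 484×22 + 248×110 + 248×102 + 572×117 + 412×36
  = 311608

312000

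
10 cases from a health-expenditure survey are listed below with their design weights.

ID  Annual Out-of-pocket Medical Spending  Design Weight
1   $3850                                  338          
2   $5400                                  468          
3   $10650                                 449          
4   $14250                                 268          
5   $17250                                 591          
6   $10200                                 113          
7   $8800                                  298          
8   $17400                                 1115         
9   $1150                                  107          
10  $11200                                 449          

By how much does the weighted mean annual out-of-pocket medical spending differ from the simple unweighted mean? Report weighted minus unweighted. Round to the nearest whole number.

2128

Unweighted sum = 3850 + 5400 + 10650 + 14250 + 17250 + 10200 + 8800 + 17400 + 1150 + 11200 = 100150
Unweighted mean = 100150 / 10 = 10015
Weighted sum = 3850×338 + 5400×468 + 10650×449 + 14250×268 + 17250×591 + 10200×113 + 8800×298 + 17400×1115 + 1150×107 + 11200×449
  = 1301300 + 2527200 + 4781850 + 3819000 + 10194750 + 1152600 + 2622400 + 19401000 + 123050 + 5028800 = 50951950
Sum of weights = 338 + 468 + 449 + 268 + 591 + 113 + 298 + 1115 + 107 + 449 = 4196
Weighted mean = 50951950 / 4196 = 12142.981
Difference (weighted minus unweighted) = 2127.9814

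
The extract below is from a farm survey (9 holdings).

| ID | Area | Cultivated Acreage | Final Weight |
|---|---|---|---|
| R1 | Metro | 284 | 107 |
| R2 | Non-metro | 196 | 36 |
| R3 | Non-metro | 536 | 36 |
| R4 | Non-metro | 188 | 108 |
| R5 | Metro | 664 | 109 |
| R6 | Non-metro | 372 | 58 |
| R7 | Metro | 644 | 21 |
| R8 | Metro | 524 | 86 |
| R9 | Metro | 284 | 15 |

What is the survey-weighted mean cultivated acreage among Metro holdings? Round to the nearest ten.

Metro rows: R1, R5, R7, R8, R9
Weighted sum = 284×107 + 664×109 + 644×21 + 524×86 + 284×15
  = 30388 + 72376 + 13524 + 45064 + 4260 = 165612
Sum of weights = 107 + 109 + 21 + 86 + 15 = 338
Weighted mean = 165612 / 338 = 489.97633

490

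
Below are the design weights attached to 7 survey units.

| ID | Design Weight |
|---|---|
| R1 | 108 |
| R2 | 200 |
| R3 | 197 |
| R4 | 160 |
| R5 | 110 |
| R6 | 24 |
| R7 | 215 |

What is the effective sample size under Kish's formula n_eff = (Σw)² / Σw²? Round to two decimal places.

5.88

Σ wᵢ = 108 + 200 + 197 + 160 + 110 + 24 + 215 = 1014
Σ wᵢ² = 11664 + 40000 + 38809 + 25600 + 12100 + 576 + 46225 = 174974
n_eff = 1014² / 174974 = 1028196 / 174974 = 5.8762788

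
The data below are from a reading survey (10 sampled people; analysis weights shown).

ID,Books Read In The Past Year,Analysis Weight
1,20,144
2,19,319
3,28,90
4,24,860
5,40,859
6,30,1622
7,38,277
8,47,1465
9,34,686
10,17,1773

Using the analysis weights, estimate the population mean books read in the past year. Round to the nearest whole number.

31

Weighted sum = 20×144 + 19×319 + 28×90 + 24×860 + 40×859 + 30×1622 + 38×277 + 47×1465 + 34×686 + 17×1773
  = 2880 + 6061 + 2520 + 20640 + 34360 + 48660 + 10526 + 68855 + 23324 + 30141 = 247967
Sum of weights = 144 + 319 + 90 + 860 + 859 + 1622 + 277 + 1465 + 686 + 1773 = 8095
Weighted mean = 247967 / 8095 = 30.632119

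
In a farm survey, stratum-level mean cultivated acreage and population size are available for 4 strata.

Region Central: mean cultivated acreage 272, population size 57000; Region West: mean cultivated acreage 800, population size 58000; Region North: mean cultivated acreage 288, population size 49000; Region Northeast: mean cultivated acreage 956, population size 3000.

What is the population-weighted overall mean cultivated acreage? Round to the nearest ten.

470

Σ Nₕ·x̄ₕ = 272×57000 + 800×58000 + 288×49000 + 956×3000
  = 15504000 + 46400000 + 14112000 + 2868000 = 78884000
Σ Nₕ = 57000 + 58000 + 49000 + 3000 = 167000
Overall mean = 78884000 / 167000 = 472.35928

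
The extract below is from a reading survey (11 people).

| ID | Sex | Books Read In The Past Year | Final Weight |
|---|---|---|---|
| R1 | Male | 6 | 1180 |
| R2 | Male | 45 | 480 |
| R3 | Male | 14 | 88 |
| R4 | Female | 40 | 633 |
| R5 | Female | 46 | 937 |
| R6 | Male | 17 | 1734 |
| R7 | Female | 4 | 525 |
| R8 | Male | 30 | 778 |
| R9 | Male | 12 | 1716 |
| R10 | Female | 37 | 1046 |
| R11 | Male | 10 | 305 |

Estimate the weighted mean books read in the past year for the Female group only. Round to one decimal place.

Female rows: R4, R5, R7, R10
Weighted sum = 109224
Sum of weights = 633 + 937 + 525 + 1046 = 3141
Weighted mean = 109224 / 3141 = 34.773639

34.8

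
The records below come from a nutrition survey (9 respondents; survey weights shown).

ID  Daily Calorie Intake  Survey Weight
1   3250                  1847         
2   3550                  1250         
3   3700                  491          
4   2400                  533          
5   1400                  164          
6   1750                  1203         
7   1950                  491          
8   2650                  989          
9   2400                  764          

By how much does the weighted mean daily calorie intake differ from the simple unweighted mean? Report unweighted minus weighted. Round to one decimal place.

Unweighted sum = 3250 + 3550 + 3700 + 2400 + 1400 + 1750 + 1950 + 2650 + 2400 = 23050
Unweighted mean = 23050 / 9 = 2561.1111
Weighted sum = 3250×1847 + 3550×1250 + 3700×491 + 2400×533 + 1400×164 + 1750×1203 + 1950×491 + 2650×989 + 2400×764
  = 21282900
Sum of weights = 1847 + 1250 + 491 + 533 + 164 + 1203 + 491 + 989 + 764 = 7732
Weighted mean = 21282900 / 7732 = 2752.5737
Difference (unweighted minus weighted) = -191.46261

-191.5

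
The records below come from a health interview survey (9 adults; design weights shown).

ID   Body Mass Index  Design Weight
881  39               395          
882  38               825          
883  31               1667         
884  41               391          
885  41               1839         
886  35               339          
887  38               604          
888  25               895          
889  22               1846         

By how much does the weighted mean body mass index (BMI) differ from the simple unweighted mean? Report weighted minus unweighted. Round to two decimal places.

Unweighted sum = 310
Unweighted mean = 310 / 9 = 34.444444
Weighted sum = 287666
Sum of weights = 8801
Weighted mean = 287666 / 8801 = 32.685604
Difference (weighted minus unweighted) = -1.7588405

-1.76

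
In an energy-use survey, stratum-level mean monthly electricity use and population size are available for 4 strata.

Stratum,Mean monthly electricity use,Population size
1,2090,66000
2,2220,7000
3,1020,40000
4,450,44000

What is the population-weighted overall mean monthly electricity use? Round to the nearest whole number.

1364

Σ Nₕ·x̄ₕ = 2090×66000 + 2220×7000 + 1020×40000 + 450×44000
  = 214080000
Σ Nₕ = 66000 + 7000 + 40000 + 44000 = 157000
Overall mean = 214080000 / 157000 = 1363.5669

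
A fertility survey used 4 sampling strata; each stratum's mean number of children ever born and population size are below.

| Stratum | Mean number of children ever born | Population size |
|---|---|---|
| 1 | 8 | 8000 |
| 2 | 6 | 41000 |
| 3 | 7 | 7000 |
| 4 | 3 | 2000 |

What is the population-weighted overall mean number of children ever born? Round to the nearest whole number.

6

Σ Nₕ·x̄ₕ = 8×8000 + 6×41000 + 7×7000 + 3×2000
  = 64000 + 246000 + 49000 + 6000 = 365000
Σ Nₕ = 8000 + 41000 + 7000 + 2000 = 58000
Overall mean = 365000 / 58000 = 6.2931034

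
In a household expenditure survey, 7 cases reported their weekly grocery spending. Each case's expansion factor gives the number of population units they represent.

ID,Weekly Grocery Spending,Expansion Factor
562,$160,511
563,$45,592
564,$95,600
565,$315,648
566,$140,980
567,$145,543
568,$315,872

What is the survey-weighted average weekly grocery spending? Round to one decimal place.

Weighted sum = 160×511 + 45×592 + 95×600 + 315×648 + 140×980 + 145×543 + 315×872
  = 81760 + 26640 + 57000 + 204120 + 137200 + 78735 + 274680 = 860135
Sum of weights = 511 + 592 + 600 + 648 + 980 + 543 + 872 = 4746
Weighted mean = 860135 / 4746 = 181.23367

181.2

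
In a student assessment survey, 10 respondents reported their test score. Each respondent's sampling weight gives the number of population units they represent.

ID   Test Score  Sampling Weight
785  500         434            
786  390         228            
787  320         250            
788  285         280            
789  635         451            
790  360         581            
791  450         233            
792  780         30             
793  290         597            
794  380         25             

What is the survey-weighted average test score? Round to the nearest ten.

410

Weighted sum = 1272145
Sum of weights = 3109
Weighted mean = 1272145 / 3109 = 409.18141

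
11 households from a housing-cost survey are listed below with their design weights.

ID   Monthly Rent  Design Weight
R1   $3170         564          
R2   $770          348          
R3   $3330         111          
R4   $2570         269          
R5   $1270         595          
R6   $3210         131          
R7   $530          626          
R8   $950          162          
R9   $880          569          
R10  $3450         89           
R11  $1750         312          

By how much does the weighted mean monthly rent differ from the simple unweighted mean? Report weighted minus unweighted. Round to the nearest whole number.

-365

Unweighted sum = 3170 + 770 + 3330 + 2570 + 1270 + 3210 + 530 + 950 + 880 + 3450 + 1750 = 21880
Unweighted mean = 21880 / 11 = 1989.0909
Weighted sum = 3170×564 + 770×348 + 3330×111 + 2570×269 + 1270×595 + 3210×131 + 530×626 + 950×162 + 880×569 + 3450×89 + 1750×312
  = 1787880 + 267960 + 369630 + 691330 + 755650 + 420510 + 331780 + 153900 + 500720 + 307050 + 546000 = 6132410
Sum of weights = 564 + 348 + 111 + 269 + 595 + 131 + 626 + 162 + 569 + 89 + 312 = 3776
Weighted mean = 6132410 / 3776 = 1624.0493
Difference (weighted minus unweighted) = -365.04165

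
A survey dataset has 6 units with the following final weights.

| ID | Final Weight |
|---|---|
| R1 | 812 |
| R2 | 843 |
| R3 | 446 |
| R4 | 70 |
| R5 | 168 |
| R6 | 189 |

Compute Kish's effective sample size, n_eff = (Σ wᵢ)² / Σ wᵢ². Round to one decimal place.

3.9

Σ wᵢ = 812 + 843 + 446 + 70 + 168 + 189 = 2528
Σ wᵢ² = 659344 + 710649 + 198916 + 4900 + 28224 + 35721 = 1637754
n_eff = 2528² / 1637754 = 6390784 / 1637754 = 3.9021636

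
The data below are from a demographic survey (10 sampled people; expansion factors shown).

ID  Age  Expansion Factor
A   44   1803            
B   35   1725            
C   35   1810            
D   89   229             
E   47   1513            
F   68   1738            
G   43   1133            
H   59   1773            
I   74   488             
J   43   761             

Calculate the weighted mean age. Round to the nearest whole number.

49

Weighted sum = 44×1803 + 35×1725 + 35×1810 + 89×229 + 47×1513 + 68×1738 + 43×1133 + 59×1773 + 74×488 + 43×761
  = 79332 + 60375 + 63350 + 20381 + 71111 + 118184 + 48719 + 104607 + 36112 + 32723 = 634894
Sum of weights = 1803 + 1725 + 1810 + 229 + 1513 + 1738 + 1133 + 1773 + 488 + 761 = 12973
Weighted mean = 634894 / 12973 = 48.939644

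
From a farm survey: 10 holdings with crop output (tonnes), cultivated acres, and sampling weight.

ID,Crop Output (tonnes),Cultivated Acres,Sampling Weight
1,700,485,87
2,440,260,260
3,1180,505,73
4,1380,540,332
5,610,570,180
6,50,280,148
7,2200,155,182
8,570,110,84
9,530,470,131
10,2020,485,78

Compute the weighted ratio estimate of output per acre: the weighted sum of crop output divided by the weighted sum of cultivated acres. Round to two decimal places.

2.49

Σ wᵢ·y = 700×87 + 440×260 + 1180×73 + 1380×332 + 610×180 + 50×148 + 2200×182 + 570×84 + 530×131 + 2020×78
  = 60900 + 114400 + 86140 + 458160 + 109800 + 7400 + 400400 + 47880 + 69430 + 157560 = 1512070
Σ wᵢ·x = 606830
Ratio = 1512070 / 606830 = 2.4917522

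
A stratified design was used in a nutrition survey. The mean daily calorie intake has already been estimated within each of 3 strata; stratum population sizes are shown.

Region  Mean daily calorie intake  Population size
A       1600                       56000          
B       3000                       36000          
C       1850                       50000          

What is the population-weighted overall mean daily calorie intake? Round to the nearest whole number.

2043

Σ Nₕ·x̄ₕ = 1600×56000 + 3000×36000 + 1850×50000
  = 89600000 + 108000000 + 92500000 = 290100000
Σ Nₕ = 56000 + 36000 + 50000 = 142000
Overall mean = 290100000 / 142000 = 2042.9577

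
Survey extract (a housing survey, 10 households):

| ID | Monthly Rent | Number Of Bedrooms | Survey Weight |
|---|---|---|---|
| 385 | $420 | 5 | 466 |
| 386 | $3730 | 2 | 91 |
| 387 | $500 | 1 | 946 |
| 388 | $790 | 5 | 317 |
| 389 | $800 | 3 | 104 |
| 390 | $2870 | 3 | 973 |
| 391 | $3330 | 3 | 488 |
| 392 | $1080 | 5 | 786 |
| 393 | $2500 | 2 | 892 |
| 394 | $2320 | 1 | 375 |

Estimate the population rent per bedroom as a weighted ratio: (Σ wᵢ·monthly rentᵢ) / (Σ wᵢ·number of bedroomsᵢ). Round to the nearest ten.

610

Σ wᵢ·y = 420×466 + 3730×91 + 500×946 + 790×317 + 800×104 + 2870×973 + 3330×488 + 1080×786 + 2500×892 + 2320×375
  = 195720 + 339430 + 473000 + 250430 + 83200 + 2792510 + 1625040 + 848880 + 2230000 + 870000 = 9708210
Σ wᵢ·x = 5×466 + 2×91 + 1×946 + 5×317 + 3×104 + 3×973 + 3×488 + 5×786 + 2×892 + 1×375
  = 2330 + 182 + 946 + 1585 + 312 + 2919 + 1464 + 3930 + 1784 + 375 = 15827
Ratio = 9708210 / 15827 = 613.39546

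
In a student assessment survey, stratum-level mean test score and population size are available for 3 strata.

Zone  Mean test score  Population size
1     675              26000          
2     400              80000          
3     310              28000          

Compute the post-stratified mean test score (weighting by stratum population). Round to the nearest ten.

Σ Nₕ·x̄ₕ = 58230000
Σ Nₕ = 26000 + 80000 + 28000 = 134000
Overall mean = 58230000 / 134000 = 434.55224

430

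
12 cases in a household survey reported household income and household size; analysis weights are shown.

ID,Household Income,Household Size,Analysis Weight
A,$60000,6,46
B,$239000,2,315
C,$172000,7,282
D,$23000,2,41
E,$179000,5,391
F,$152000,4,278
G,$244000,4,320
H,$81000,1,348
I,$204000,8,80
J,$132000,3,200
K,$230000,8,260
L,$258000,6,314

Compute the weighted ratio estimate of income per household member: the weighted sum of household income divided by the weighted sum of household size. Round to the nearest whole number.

Σ wᵢ·y = 60000×46 + 239000×315 + 172000×282 + 23000×41 + 179000×391 + 152000×278 + 244000×320 + 81000×348 + 204000×80 + 132000×200 + 230000×260 + 258000×314
  = 2760000 + 75285000 + 48504000 + 943000 + 69989000 + 42256000 + 78080000 + 28188000 + 16320000 + 26400000 + 59800000 + 81012000 = 529537000
Σ wᵢ·x = 6×46 + 2×315 + 7×282 + 2×41 + 5×391 + 4×278 + 4×320 + 1×348 + 8×80 + 3×200 + 8×260 + 6×314
  = 276 + 630 + 1974 + 82 + 1955 + 1112 + 1280 + 348 + 640 + 600 + 2080 + 1884 = 12861
Ratio = 529537000 / 12861 = 41173.859

41174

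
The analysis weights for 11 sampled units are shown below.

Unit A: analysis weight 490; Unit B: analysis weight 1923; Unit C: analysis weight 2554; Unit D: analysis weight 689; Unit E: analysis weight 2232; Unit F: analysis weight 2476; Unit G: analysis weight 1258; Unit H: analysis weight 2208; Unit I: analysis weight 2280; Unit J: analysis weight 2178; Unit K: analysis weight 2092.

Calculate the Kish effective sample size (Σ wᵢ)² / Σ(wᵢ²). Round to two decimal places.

9.70

Σ wᵢ = 20380
Σ wᵢ² = 42824442
n_eff = 20380² / 42824442 = 415344400 / 42824442 = 9.6987697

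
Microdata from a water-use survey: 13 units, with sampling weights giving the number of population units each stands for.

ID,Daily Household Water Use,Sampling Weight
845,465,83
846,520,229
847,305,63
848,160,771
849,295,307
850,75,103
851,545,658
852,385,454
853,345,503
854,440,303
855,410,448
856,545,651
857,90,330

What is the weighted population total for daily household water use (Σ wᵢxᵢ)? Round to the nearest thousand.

1807000

Weighted total = 1806970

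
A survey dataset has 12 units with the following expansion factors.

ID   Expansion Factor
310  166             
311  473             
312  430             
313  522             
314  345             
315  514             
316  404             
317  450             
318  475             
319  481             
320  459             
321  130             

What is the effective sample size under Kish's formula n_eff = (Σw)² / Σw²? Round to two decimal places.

Σ wᵢ = 166 + 473 + 430 + 522 + 345 + 514 + 404 + 450 + 475 + 481 + 459 + 130 = 4849
Σ wᵢ² = 2142173
n_eff = 4849² / 2142173 = 23512801 / 2142173 = 10.976145

10.98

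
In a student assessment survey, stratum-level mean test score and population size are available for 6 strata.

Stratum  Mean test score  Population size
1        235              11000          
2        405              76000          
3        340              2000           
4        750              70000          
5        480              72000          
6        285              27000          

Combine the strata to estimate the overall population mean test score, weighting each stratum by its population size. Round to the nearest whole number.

499

Σ Nₕ·x̄ₕ = 235×11000 + 405×76000 + 340×2000 + 750×70000 + 480×72000 + 285×27000
  = 2585000 + 30780000 + 680000 + 52500000 + 34560000 + 7695000 = 128800000
Σ Nₕ = 11000 + 76000 + 2000 + 70000 + 72000 + 27000 = 258000
Overall mean = 128800000 / 258000 = 499.22481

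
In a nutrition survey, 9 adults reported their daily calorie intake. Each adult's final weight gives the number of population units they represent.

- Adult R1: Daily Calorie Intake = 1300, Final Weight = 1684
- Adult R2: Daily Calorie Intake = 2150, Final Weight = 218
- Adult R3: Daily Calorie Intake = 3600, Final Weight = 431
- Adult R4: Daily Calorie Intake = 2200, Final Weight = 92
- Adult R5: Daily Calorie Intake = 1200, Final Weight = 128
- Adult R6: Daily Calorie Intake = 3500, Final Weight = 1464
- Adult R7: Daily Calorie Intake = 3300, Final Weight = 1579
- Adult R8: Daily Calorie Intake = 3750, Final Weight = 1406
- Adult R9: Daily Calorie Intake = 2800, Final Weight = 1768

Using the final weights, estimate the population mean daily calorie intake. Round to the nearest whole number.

2865

Weighted sum = 1300×1684 + 2150×218 + 3600×431 + 2200×92 + 1200×128 + 3500×1464 + 3300×1579 + 3750×1406 + 2800×1768
  = 2189200 + 468700 + 1551600 + 202400 + 153600 + 5124000 + 5210700 + 5272500 + 4950400 = 25123100
Sum of weights = 1684 + 218 + 431 + 92 + 128 + 1464 + 1579 + 1406 + 1768 = 8770
Weighted mean = 25123100 / 8770 = 2864.6636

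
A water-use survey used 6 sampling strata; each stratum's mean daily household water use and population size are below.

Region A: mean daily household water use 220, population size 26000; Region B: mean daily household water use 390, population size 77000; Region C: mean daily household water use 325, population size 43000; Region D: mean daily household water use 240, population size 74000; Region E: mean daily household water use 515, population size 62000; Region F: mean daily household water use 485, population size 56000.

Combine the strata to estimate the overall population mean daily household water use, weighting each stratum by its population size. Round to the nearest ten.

Σ Nₕ·x̄ₕ = 220×26000 + 390×77000 + 325×43000 + 240×74000 + 515×62000 + 485×56000
  = 5720000 + 30030000 + 13975000 + 17760000 + 31930000 + 27160000 = 126575000
Σ Nₕ = 338000
Overall mean = 126575000 / 338000 = 374.48225

370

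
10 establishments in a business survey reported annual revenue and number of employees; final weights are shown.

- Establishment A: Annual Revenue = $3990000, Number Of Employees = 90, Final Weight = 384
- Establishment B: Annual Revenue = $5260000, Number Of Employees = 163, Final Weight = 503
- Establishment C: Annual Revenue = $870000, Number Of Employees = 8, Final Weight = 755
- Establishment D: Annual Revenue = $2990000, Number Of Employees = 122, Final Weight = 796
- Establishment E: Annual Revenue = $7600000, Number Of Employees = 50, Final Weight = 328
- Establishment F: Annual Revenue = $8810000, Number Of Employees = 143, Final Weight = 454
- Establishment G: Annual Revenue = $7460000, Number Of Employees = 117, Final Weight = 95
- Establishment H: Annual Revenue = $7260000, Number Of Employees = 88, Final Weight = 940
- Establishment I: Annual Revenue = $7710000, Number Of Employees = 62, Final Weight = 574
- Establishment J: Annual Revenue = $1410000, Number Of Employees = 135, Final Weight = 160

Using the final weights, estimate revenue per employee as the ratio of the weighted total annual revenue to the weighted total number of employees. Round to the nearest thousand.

57000

Σ wᵢ·y = 3990000×384 + 5260000×503 + 870000×755 + 2990000×796 + 7600000×328 + 8810000×454 + 7460000×95 + 7260000×940 + 7710000×574 + 1410000×160
  = 1532160000 + 2645780000 + 656850000 + 2380040000 + 2492800000 + 3999740000 + 708700000 + 6824400000 + 4425540000 + 225600000 = 25891610000
Σ wᵢ·x = 90×384 + 163×503 + 8×755 + 122×796 + 50×328 + 143×454 + 117×95 + 88×940 + 62×574 + 135×160
  = 34560 + 81989 + 6040 + 97112 + 16400 + 64922 + 11115 + 82720 + 35588 + 21600 = 452046
Ratio = 25891610000 / 452046 = 57276.494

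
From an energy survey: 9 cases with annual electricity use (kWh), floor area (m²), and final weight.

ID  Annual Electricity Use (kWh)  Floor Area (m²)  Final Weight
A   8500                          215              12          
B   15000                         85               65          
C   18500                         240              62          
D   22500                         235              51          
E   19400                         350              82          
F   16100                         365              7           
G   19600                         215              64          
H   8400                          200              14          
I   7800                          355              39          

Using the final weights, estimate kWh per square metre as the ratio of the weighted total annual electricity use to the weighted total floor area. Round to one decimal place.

Σ wᵢ·y = 8500×12 + 15000×65 + 18500×62 + 22500×51 + 19400×82 + 16100×7 + 19600×64 + 8400×14 + 7800×39
  = 6751200
Σ wᵢ·x = 215×12 + 85×65 + 240×62 + 235×51 + 350×82 + 365×7 + 215×64 + 200×14 + 355×39
  = 2580 + 5525 + 14880 + 11985 + 28700 + 2555 + 13760 + 2800 + 13845 = 96630
Ratio = 6751200 / 96630 = 69.866501

69.9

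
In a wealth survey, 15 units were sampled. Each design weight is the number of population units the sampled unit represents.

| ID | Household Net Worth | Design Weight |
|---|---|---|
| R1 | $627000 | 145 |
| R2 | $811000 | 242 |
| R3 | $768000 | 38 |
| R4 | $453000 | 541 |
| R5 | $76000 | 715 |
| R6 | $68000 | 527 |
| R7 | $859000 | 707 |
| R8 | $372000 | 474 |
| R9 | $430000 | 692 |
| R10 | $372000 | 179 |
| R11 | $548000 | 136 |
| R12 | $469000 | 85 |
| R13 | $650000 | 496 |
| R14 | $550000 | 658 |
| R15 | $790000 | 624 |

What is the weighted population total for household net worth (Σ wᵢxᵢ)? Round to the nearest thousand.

Weighted total = 3091052000

3091052000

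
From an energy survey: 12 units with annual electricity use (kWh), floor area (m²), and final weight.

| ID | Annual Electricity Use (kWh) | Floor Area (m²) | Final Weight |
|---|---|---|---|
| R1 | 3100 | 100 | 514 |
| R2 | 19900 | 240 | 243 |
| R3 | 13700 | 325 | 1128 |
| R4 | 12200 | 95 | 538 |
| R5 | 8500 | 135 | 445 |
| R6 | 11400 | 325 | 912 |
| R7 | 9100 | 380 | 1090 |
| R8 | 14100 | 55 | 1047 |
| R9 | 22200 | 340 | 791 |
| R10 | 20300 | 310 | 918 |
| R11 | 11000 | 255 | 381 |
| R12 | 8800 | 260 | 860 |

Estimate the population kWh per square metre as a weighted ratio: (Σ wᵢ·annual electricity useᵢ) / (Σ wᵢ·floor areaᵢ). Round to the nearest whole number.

52

Σ wᵢ·y = 115261900
Σ wᵢ·x = 2229965
Ratio = 115261900 / 2229965 = 51.687762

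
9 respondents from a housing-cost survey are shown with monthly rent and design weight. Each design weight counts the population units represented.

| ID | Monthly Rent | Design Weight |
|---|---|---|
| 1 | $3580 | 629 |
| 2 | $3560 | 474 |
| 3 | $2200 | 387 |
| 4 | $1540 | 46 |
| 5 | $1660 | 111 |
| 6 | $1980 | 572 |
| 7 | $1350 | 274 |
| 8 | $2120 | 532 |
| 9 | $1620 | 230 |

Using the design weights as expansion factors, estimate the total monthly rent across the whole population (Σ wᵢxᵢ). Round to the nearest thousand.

Weighted total = 3580×629 + 3560×474 + 2200×387 + 1540×46 + 1660×111 + 1980×572 + 1350×274 + 2120×532 + 1620×230
  = 2251820 + 1687440 + 851400 + 70840 + 184260 + 1132560 + 369900 + 1127840 + 372600 = 8048660

8049000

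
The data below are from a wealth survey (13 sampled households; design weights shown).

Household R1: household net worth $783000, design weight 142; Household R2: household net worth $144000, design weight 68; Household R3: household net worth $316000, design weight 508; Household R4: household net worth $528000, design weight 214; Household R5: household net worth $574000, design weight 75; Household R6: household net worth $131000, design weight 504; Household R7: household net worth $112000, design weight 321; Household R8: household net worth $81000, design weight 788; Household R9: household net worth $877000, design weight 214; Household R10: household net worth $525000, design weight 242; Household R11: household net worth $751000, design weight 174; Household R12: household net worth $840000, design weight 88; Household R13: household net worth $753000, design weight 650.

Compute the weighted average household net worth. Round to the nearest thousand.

404000

Weighted sum = 1612124000
Sum of weights = 3988
Weighted mean = 1612124000 / 3988 = 404243.73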